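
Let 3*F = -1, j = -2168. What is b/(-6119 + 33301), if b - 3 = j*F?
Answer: 2177/81546 ≈ 0.026697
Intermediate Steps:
F = -1/3 (F = (1/3)*(-1) = -1/3 ≈ -0.33333)
b = 2177/3 (b = 3 - 2168*(-1/3) = 3 + 2168/3 = 2177/3 ≈ 725.67)
b/(-6119 + 33301) = 2177/(3*(-6119 + 33301)) = (2177/3)/27182 = (2177/3)*(1/27182) = 2177/81546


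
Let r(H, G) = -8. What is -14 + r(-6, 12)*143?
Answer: -1158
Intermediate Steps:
-14 + r(-6, 12)*143 = -14 - 8*143 = -14 - 1144 = -1158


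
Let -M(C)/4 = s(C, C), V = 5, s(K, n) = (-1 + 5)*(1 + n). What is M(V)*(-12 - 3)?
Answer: 1440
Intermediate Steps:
s(K, n) = 4 + 4*n (s(K, n) = 4*(1 + n) = 4 + 4*n)
M(C) = -16 - 16*C (M(C) = -4*(4 + 4*C) = -16 - 16*C)
M(V)*(-12 - 3) = (-16 - 16*5)*(-12 - 3) = (-16 - 80)*(-15) = -96*(-15) = 1440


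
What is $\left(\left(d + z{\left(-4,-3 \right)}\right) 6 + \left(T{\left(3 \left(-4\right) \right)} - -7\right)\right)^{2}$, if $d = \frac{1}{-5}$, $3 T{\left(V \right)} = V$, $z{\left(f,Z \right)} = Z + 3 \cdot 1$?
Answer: $\frac{81}{25} \approx 3.24$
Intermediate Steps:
$z{\left(f,Z \right)} = 3 + Z$ ($z{\left(f,Z \right)} = Z + 3 = 3 + Z$)
$T{\left(V \right)} = \frac{V}{3}$
$d = - \frac{1}{5} \approx -0.2$
$\left(\left(d + z{\left(-4,-3 \right)}\right) 6 + \left(T{\left(3 \left(-4\right) \right)} - -7\right)\right)^{2} = \left(\left(- \frac{1}{5} + \left(3 - 3\right)\right) 6 + \left(\frac{3 \left(-4\right)}{3} - -7\right)\right)^{2} = \left(\left(- \frac{1}{5} + 0\right) 6 + \left(\frac{1}{3} \left(-12\right) + 7\right)\right)^{2} = \left(\left(- \frac{1}{5}\right) 6 + \left(-4 + 7\right)\right)^{2} = \left(- \frac{6}{5} + 3\right)^{2} = \left(\frac{9}{5}\right)^{2} = \frac{81}{25}$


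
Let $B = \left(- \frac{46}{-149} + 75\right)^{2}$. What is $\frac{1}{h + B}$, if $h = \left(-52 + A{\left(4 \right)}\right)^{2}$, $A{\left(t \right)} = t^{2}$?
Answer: $\frac{22201}{154683337} \approx 0.00014353$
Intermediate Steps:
$h = 1296$ ($h = \left(-52 + 4^{2}\right)^{2} = \left(-52 + 16\right)^{2} = \left(-36\right)^{2} = 1296$)
$B = \frac{125910841}{22201}$ ($B = \left(\left(-46\right) \left(- \frac{1}{149}\right) + 75\right)^{2} = \left(\frac{46}{149} + 75\right)^{2} = \left(\frac{11221}{149}\right)^{2} = \frac{125910841}{22201} \approx 5671.4$)
$\frac{1}{h + B} = \frac{1}{1296 + \frac{125910841}{22201}} = \frac{1}{\frac{154683337}{22201}} = \frac{22201}{154683337}$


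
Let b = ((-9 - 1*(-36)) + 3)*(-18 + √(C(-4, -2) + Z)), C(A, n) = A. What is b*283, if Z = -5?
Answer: -152820 + 25470*I ≈ -1.5282e+5 + 25470.0*I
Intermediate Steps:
b = -540 + 90*I (b = ((-9 - 1*(-36)) + 3)*(-18 + √(-4 - 5)) = ((-9 + 36) + 3)*(-18 + √(-9)) = (27 + 3)*(-18 + 3*I) = 30*(-18 + 3*I) = -540 + 90*I ≈ -540.0 + 90.0*I)
b*283 = (-540 + 90*I)*283 = -152820 + 25470*I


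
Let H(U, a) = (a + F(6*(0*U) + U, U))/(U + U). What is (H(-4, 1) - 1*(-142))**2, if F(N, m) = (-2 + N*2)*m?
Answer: 1199025/64 ≈ 18735.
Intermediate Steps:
F(N, m) = m*(-2 + 2*N) (F(N, m) = (-2 + 2*N)*m = m*(-2 + 2*N))
H(U, a) = (a + 2*U*(-1 + U))/(2*U) (H(U, a) = (a + 2*U*(-1 + (6*(0*U) + U)))/(U + U) = (a + 2*U*(-1 + (6*0 + U)))/((2*U)) = (a + 2*U*(-1 + (0 + U)))*(1/(2*U)) = (a + 2*U*(-1 + U))*(1/(2*U)) = (a + 2*U*(-1 + U))/(2*U))
(H(-4, 1) - 1*(-142))**2 = ((-1 - 4 + (1/2)*1/(-4)) - 1*(-142))**2 = ((-1 - 4 + (1/2)*1*(-1/4)) + 142)**2 = ((-1 - 4 - 1/8) + 142)**2 = (-41/8 + 142)**2 = (1095/8)**2 = 1199025/64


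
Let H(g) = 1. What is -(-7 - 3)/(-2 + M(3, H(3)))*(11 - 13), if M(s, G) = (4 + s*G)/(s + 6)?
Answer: 180/11 ≈ 16.364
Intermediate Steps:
M(s, G) = (4 + G*s)/(6 + s)
-(-7 - 3)/(-2 + M(3, H(3)))*(11 - 13) = -(-7 - 3)/(-2 + (4 + 1*3)/(6 + 3))*(11 - 13) = -(-10/(-2 + (4 + 3)/9))*(-2) = -(-10/(-2 + (⅑)*7))*(-2) = -(-10/(-2 + 7/9))*(-2) = -(-10/(-11/9))*(-2) = -(-10*(-9/11))*(-2) = -90*(-2)/11 = -1*(-180/11) = 180/11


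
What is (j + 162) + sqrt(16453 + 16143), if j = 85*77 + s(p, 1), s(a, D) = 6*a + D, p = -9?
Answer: 6654 + 2*sqrt(8149) ≈ 6834.5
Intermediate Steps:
s(a, D) = D + 6*a
j = 6492 (j = 85*77 + (1 + 6*(-9)) = 6545 + (1 - 54) = 6545 - 53 = 6492)
(j + 162) + sqrt(16453 + 16143) = (6492 + 162) + sqrt(16453 + 16143) = 6654 + sqrt(32596) = 6654 + 2*sqrt(8149)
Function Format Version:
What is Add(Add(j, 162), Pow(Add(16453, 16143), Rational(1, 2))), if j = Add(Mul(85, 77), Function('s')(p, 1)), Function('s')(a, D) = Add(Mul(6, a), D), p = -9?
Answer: Add(6654, Mul(2, Pow(8149, Rational(1, 2)))) ≈ 6834.5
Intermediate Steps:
Function('s')(a, D) = Add(D, Mul(6, a))
j = 6492 (j = Add(Mul(85, 77), Add(1, Mul(6, -9))) = Add(6545, Add(1, -54)) = Add(6545, -53) = 6492)
Add(Add(j, 162), Pow(Add(16453, 16143), Rational(1, 2))) = Add(Add(6492, 162), Pow(Add(16453, 16143), Rational(1, 2))) = Add(6654, Pow(32596, Rational(1, 2))) = Add(6654, Mul(2, Pow(8149, Rational(1, 2))))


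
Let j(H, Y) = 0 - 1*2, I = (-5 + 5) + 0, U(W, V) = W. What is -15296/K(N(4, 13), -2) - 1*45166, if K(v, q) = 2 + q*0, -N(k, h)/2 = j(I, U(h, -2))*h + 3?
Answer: -52814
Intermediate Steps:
I = 0 (I = 0 + 0 = 0)
j(H, Y) = -2 (j(H, Y) = 0 - 2 = -2)
N(k, h) = -6 + 4*h (N(k, h) = -2*(-2*h + 3) = -2*(3 - 2*h) = -6 + 4*h)
K(v, q) = 2 (K(v, q) = 2 + 0 = 2)
-15296/K(N(4, 13), -2) - 1*45166 = -15296/2 - 1*45166 = -15296*½ - 45166 = -7648 - 45166 = -52814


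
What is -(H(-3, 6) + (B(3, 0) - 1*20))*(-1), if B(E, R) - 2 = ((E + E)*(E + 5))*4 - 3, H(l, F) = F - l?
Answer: 180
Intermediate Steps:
B(E, R) = -1 + 8*E*(5 + E) (B(E, R) = 2 + (((E + E)*(E + 5))*4 - 3) = 2 + (((2*E)*(5 + E))*4 - 3) = 2 + ((2*E*(5 + E))*4 - 3) = 2 + (8*E*(5 + E) - 3) = 2 + (-3 + 8*E*(5 + E)) = -1 + 8*E*(5 + E))
-(H(-3, 6) + (B(3, 0) - 1*20))*(-1) = -((6 - 1*(-3)) + ((-1 + 8*3**2 + 40*3) - 1*20))*(-1) = -((6 + 3) + ((-1 + 8*9 + 120) - 20))*(-1) = -(9 + ((-1 + 72 + 120) - 20))*(-1) = -(9 + (191 - 20))*(-1) = -(9 + 171)*(-1) = -180*(-1) = -1*(-180) = 180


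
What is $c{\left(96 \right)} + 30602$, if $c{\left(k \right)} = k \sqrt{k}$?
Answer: $30602 + 384 \sqrt{6} \approx 31543.0$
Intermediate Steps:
$c{\left(k \right)} = k^{\frac{3}{2}}$
$c{\left(96 \right)} + 30602 = 96^{\frac{3}{2}} + 30602 = 384 \sqrt{6} + 30602 = 30602 + 384 \sqrt{6}$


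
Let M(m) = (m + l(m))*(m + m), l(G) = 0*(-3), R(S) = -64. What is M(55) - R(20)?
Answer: 6114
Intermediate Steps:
l(G) = 0
M(m) = 2*m² (M(m) = (m + 0)*(m + m) = m*(2*m) = 2*m²)
M(55) - R(20) = 2*55² - 1*(-64) = 2*3025 + 64 = 6050 + 64 = 6114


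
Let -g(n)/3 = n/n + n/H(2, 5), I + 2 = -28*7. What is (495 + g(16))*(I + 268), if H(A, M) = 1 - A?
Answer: 37800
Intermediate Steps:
I = -198 (I = -2 - 28*7 = -2 - 196 = -198)
g(n) = -3 + 3*n (g(n) = -3*(n/n + n/(1 - 1*2)) = -3*(1 + n/(1 - 2)) = -3*(1 + n/(-1)) = -3*(1 + n*(-1)) = -3*(1 - n) = -3 + 3*n)
(495 + g(16))*(I + 268) = (495 + (-3 + 3*16))*(-198 + 268) = (495 + (-3 + 48))*70 = (495 + 45)*70 = 540*70 = 37800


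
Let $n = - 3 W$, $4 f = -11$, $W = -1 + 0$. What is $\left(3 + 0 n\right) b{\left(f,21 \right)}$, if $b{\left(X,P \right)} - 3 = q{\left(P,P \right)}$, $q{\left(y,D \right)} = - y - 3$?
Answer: $-63$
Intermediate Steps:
$q{\left(y,D \right)} = -3 - y$
$W = -1$
$f = - \frac{11}{4}$ ($f = \frac{1}{4} \left(-11\right) = - \frac{11}{4} \approx -2.75$)
$b{\left(X,P \right)} = - P$ ($b{\left(X,P \right)} = 3 - \left(3 + P\right) = - P$)
$n = 3$ ($n = \left(-3\right) \left(-1\right) = 3$)
$\left(3 + 0 n\right) b{\left(f,21 \right)} = \left(3 + 0 \cdot 3\right) \left(\left(-1\right) 21\right) = \left(3 + 0\right) \left(-21\right) = 3 \left(-21\right) = -63$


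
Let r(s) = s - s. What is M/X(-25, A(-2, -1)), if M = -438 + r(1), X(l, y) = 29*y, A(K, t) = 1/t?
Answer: 438/29 ≈ 15.103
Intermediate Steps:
r(s) = 0
M = -438 (M = -438 + 0 = -438)
M/X(-25, A(-2, -1)) = -438/(29/(-1)) = -438/(29*(-1)) = -438/(-29) = -438*(-1/29) = 438/29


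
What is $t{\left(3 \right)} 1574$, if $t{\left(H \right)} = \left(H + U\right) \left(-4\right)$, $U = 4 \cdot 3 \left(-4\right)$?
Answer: $283320$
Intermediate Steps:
$U = -48$ ($U = 12 \left(-4\right) = -48$)
$t{\left(H \right)} = 192 - 4 H$ ($t{\left(H \right)} = \left(H - 48\right) \left(-4\right) = \left(-48 + H\right) \left(-4\right) = 192 - 4 H$)
$t{\left(3 \right)} 1574 = \left(192 - 12\right) 1574 = 180 \cdot 1574 = 283320$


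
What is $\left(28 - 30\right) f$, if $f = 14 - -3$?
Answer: $-34$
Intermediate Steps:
$f = 17$ ($f = 14 + 3 = 17$)
$\left(28 - 30\right) f = \left(28 - 30\right) 17 = \left(-2\right) 17 = -34$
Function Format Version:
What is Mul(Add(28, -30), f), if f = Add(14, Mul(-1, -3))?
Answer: -34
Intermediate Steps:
f = 17 (f = Add(14, 3) = 17)
Mul(Add(28, -30), f) = Mul(Add(28, -30), 17) = Mul(-2, 17) = -34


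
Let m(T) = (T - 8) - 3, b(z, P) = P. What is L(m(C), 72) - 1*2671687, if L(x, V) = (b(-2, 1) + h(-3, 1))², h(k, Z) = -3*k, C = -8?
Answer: -2671587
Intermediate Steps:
m(T) = -11 + T (m(T) = (-8 + T) - 3 = -11 + T)
L(x, V) = 100 (L(x, V) = (1 - 3*(-3))² = (1 + 9)² = 10² = 100)
L(m(C), 72) - 1*2671687 = 100 - 1*2671687 = 100 - 2671687 = -2671587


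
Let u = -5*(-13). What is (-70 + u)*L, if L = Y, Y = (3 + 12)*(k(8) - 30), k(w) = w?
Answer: 1650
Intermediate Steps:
Y = -330 (Y = (3 + 12)*(8 - 30) = 15*(-22) = -330)
L = -330
u = 65 (u = -1*(-65) = 65)
(-70 + u)*L = (-70 + 65)*(-330) = -5*(-330) = 1650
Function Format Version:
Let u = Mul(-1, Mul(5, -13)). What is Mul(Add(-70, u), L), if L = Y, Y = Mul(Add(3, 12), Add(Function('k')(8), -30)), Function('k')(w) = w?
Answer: 1650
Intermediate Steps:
Y = -330 (Y = Mul(Add(3, 12), Add(8, -30)) = Mul(15, -22) = -330)
L = -330
u = 65 (u = Mul(-1, -65) = 65)
Mul(Add(-70, u), L) = Mul(Add(-70, 65), -330) = Mul(-5, -330) = 1650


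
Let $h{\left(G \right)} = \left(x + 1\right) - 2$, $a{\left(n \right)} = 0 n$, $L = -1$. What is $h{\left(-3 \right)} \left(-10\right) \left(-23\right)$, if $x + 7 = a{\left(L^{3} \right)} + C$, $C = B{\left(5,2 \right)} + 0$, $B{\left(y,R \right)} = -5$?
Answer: $-2990$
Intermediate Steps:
$C = -5$ ($C = -5 + 0 = -5$)
$a{\left(n \right)} = 0$
$x = -12$ ($x = -7 + \left(0 - 5\right) = -7 - 5 = -12$)
$h{\left(G \right)} = -13$ ($h{\left(G \right)} = \left(-12 + 1\right) - 2 = -11 - 2 = -13$)
$h{\left(-3 \right)} \left(-10\right) \left(-23\right) = \left(-13\right) \left(-10\right) \left(-23\right) = 130 \left(-23\right) = -2990$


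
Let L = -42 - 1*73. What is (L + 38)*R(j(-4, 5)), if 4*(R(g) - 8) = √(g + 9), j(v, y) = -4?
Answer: -616 - 77*√5/4 ≈ -659.04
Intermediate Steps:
L = -115 (L = -42 - 73 = -115)
R(g) = 8 + √(9 + g)/4 (R(g) = 8 + √(g + 9)/4 = 8 + √(9 + g)/4)
(L + 38)*R(j(-4, 5)) = (-115 + 38)*(8 + √(9 - 4)/4) = -77*(8 + √5/4) = -616 - 77*√5/4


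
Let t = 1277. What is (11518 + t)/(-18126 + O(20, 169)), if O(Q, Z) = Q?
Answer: -12795/18106 ≈ -0.70667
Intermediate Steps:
(11518 + t)/(-18126 + O(20, 169)) = (11518 + 1277)/(-18126 + 20) = 12795/(-18106) = 12795*(-1/18106) = -12795/18106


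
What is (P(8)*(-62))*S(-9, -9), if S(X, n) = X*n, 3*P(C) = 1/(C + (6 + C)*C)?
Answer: -279/20 ≈ -13.950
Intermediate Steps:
P(C) = 1/(3*(C + C*(6 + C))) (P(C) = 1/(3*(C + (6 + C)*C)) = 1/(3*(C + C*(6 + C))))
(P(8)*(-62))*S(-9, -9) = (((1/3)/(8*(7 + 8)))*(-62))*(-9*(-9)) = (((1/3)*(1/8)/15)*(-62))*81 = (((1/3)*(1/8)*(1/15))*(-62))*81 = ((1/360)*(-62))*81 = -31/180*81 = -279/20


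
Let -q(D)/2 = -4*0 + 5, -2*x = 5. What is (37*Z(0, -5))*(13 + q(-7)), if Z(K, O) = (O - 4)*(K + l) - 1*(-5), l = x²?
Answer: -22755/4 ≈ -5688.8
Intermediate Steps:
x = -5/2 (x = -½*5 = -5/2 ≈ -2.5000)
q(D) = -10 (q(D) = -2*(-4*0 + 5) = -2*(0 + 5) = -2*5 = -10)
l = 25/4 (l = (-5/2)² = 25/4 ≈ 6.2500)
Z(K, O) = 5 + (-4 + O)*(25/4 + K) (Z(K, O) = (O - 4)*(K + 25/4) - 1*(-5) = (-4 + O)*(25/4 + K) + 5 = 5 + (-4 + O)*(25/4 + K))
(37*Z(0, -5))*(13 + q(-7)) = (37*(-20 - 4*0 + (25/4)*(-5) + 0*(-5)))*(13 - 10) = (37*(-20 + 0 - 125/4 + 0))*3 = (37*(-205/4))*3 = -7585/4*3 = -22755/4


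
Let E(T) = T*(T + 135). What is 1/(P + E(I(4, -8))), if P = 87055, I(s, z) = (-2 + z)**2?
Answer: 1/110555 ≈ 9.0453e-6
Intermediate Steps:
E(T) = T*(135 + T)
1/(P + E(I(4, -8))) = 1/(87055 + (-2 - 8)**2*(135 + (-2 - 8)**2)) = 1/(87055 + (-10)**2*(135 + (-10)**2)) = 1/(87055 + 100*(135 + 100)) = 1/(87055 + 100*235) = 1/(87055 + 23500) = 1/110555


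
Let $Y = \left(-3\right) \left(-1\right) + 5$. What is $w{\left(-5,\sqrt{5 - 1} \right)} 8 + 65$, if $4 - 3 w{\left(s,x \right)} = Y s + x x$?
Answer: $\frac{515}{3} \approx 171.67$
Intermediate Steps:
$Y = 8$ ($Y = 3 + 5 = 8$)
$w{\left(s,x \right)} = \frac{4}{3} - \frac{8 s}{3} - \frac{x^{2}}{3}$ ($w{\left(s,x \right)} = \frac{4}{3} - \frac{8 s + x x}{3} = \frac{4}{3} - \frac{8 s + x^{2}}{3} = \frac{4}{3} - \frac{x^{2} + 8 s}{3} = \frac{4}{3} - \left(\frac{x^{2}}{3} + \frac{8 s}{3}\right) = \frac{4}{3} - \frac{8 s}{3} - \frac{x^{2}}{3}$)
$w{\left(-5,\sqrt{5 - 1} \right)} 8 + 65 = \left(\frac{4}{3} - - \frac{40}{3} - \frac{\left(\sqrt{5 - 1}\right)^{2}}{3}\right) 8 + 65 = \left(\frac{4}{3} + \frac{40}{3} - \frac{\left(\sqrt{4}\right)^{2}}{3}\right) 8 + 65 = \left(\frac{4}{3} + \frac{40}{3} - \frac{2^{2}}{3}\right) 8 + 65 = \left(\frac{4}{3} + \frac{40}{3} - \frac{4}{3}\right) 8 + 65 = \frac{40}{3} \cdot 8 + 65 = \frac{320}{3} + 65 = \frac{515}{3}$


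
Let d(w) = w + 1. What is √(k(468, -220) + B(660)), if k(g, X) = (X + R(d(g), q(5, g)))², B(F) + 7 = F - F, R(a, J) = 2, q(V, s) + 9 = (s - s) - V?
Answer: √47517 ≈ 217.98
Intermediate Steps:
q(V, s) = -9 - V (q(V, s) = -9 + ((s - s) - V) = -9 + (0 - V) = -9 - V)
d(w) = 1 + w
B(F) = -7 (B(F) = -7 + (F - F) = -7 + 0 = -7)
k(g, X) = (2 + X)² (k(g, X) = (X + 2)² = (2 + X)²)
√(k(468, -220) + B(660)) = √((2 - 220)² - 7) = √((-218)² - 7) = √(47524 - 7) = √47517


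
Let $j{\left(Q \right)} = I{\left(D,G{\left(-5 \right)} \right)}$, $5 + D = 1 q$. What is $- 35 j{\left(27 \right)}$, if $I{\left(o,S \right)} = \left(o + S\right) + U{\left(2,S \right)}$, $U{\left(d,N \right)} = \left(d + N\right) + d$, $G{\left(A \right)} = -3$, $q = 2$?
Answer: $175$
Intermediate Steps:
$U{\left(d,N \right)} = N + 2 d$ ($U{\left(d,N \right)} = \left(N + d\right) + d = N + 2 d$)
$D = -3$ ($D = -5 + 1 \cdot 2 = -5 + 2 = -3$)
$I{\left(o,S \right)} = 4 + o + 2 S$ ($I{\left(o,S \right)} = \left(o + S\right) + \left(S + 2 \cdot 2\right) = \left(S + o\right) + \left(S + 4\right) = \left(S + o\right) + \left(4 + S\right) = 4 + o + 2 S$)
$j{\left(Q \right)} = -5$ ($j{\left(Q \right)} = 4 - 3 + 2 \left(-3\right) = 4 - 3 - 6 = -5$)
$- 35 j{\left(27 \right)} = \left(-35\right) \left(-5\right) = 175$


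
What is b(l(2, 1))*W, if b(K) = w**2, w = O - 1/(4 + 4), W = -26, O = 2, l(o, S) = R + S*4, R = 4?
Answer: -2925/32 ≈ -91.406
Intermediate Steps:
l(o, S) = 4 + 4*S (l(o, S) = 4 + S*4 = 4 + 4*S)
w = 15/8 (w = 2 - 1/(4 + 4) = 2 - 1/8 = 15/8 ≈ 1.8750)
b(K) = 225/64 (b(K) = (15/8)**2 = 225/64)
b(l(2, 1))*W = (225/64)*(-26) = -2925/32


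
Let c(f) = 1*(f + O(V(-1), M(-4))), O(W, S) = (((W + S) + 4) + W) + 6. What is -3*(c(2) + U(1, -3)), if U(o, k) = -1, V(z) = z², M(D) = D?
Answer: -27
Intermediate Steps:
O(W, S) = 10 + S + 2*W (O(W, S) = (((S + W) + 4) + W) + 6 = ((4 + S + W) + W) + 6 = (4 + S + 2*W) + 6 = 10 + S + 2*W)
c(f) = 8 + f (c(f) = 1*(f + (10 - 4 + 2*(-1)²)) = 1*(f + (10 - 4 + 2*1)) = 1*(f + (10 - 4 + 2)) = 1*(f + 8) = 1*(8 + f) = 8 + f)
-3*(c(2) + U(1, -3)) = -3*((8 + 2) - 1) = -3*(10 - 1) = -3*9 = -27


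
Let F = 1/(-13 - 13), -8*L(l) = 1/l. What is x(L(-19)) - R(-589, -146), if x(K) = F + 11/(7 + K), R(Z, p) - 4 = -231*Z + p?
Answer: -3763499323/27690 ≈ -1.3592e+5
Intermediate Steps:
R(Z, p) = 4 + p - 231*Z (R(Z, p) = 4 + (-231*Z + p) = 4 + (p - 231*Z) = 4 + p - 231*Z)
L(l) = -1/(8*l)
F = -1/26 (F = 1/(-26) = -1/26 ≈ -0.038462)
x(K) = -1/26 + 11/(7 + K)
x(L(-19)) - R(-589, -146) = (279 - (-1)/(8*(-19)))/(26*(7 - 1/8/(-19))) - (4 - 146 - 231*(-589)) = (279 - (-1)*(-1)/(8*19))/(26*(7 - 1/8*(-1/19))) - (4 - 146 + 136059) = (279 - 1*1/152)/(26*(7 + 1/152)) - 1*135917 = (279 - 1/152)/(26*(1065/152)) - 135917 = (1/26)*(152/1065)*(42407/152) - 135917 = 42407/27690 - 135917 = -3763499323/27690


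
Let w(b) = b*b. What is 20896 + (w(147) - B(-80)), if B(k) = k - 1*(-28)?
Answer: 42557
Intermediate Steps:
B(k) = 28 + k (B(k) = k + 28 = 28 + k)
w(b) = b**2
20896 + (w(147) - B(-80)) = 20896 + (147**2 - (28 - 80)) = 20896 + (21609 - 1*(-52)) = 20896 + (21609 + 52) = 20896 + 21661 = 42557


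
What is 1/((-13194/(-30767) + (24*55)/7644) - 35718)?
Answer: -19598579/700010255774 ≈ -2.7998e-5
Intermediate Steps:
1/((-13194/(-30767) + (24*55)/7644) - 35718) = 1/((-13194*(-1/30767) + 1320*(1/7644)) - 35718) = 1/((13194/30767 + 110/637) - 35718) = 1/(11788948/19598579 - 35718) = 1/(-700010255774/19598579) = -19598579/700010255774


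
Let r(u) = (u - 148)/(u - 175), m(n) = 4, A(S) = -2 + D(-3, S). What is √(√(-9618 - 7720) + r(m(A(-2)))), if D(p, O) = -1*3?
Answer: √(304 + 361*I*√17338)/19 ≈ 8.14 + 8.0881*I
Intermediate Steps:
D(p, O) = -3
A(S) = -5 (A(S) = -2 - 3 = -5)
r(u) = (-148 + u)/(-175 + u)
√(√(-9618 - 7720) + r(m(A(-2)))) = √(√(-9618 - 7720) + (-148 + 4)/(-175 + 4)) = √(√(-17338) - 144/(-171)) = √(I*√17338 - 1/171*(-144)) = √(I*√17338 + 16/19) = √(16/19 + I*√17338)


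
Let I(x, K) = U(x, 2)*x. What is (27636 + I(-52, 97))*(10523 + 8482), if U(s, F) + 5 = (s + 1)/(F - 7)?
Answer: 520083228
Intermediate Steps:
U(s, F) = -5 + (1 + s)/(-7 + F) (U(s, F) = -5 + (s + 1)/(F - 7) = -5 + (1 + s)/(-7 + F))
I(x, K) = x*(-26/5 - x/5) (I(x, K) = ((36 + x - 5*2)/(-7 + 2))*x = ((36 + x - 10)/(-5))*x = (-(26 + x)/5)*x = (-26/5 - x/5)*x = x*(-26/5 - x/5))
(27636 + I(-52, 97))*(10523 + 8482) = (27636 - 1/5*(-52)*(26 - 52))*(10523 + 8482) = (27636 - 1/5*(-52)*(-26))*19005 = (27636 - 1352/5)*19005 = (136828/5)*19005 = 520083228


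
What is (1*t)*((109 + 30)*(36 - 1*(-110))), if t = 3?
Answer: 60882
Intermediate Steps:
(1*t)*((109 + 30)*(36 - 1*(-110))) = (1*3)*((109 + 30)*(36 - 1*(-110))) = 3*(139*(36 + 110)) = 3*(139*146) = 3*20294 = 60882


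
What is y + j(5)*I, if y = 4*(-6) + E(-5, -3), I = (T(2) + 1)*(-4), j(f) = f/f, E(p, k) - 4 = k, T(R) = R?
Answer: -35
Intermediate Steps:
E(p, k) = 4 + k
j(f) = 1
I = -12 (I = (2 + 1)*(-4) = 3*(-4) = -12)
y = -23 (y = 4*(-6) + (4 - 3) = -24 + 1 = -23)
y + j(5)*I = -23 + 1*(-12) = -23 - 12 = -35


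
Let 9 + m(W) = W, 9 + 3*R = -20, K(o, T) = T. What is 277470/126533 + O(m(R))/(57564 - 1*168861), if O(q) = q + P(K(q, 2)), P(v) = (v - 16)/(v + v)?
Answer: 185306300429/84496459806 ≈ 2.1931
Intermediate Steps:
R = -29/3 (R = -3 + (⅓)*(-20) = -3 - 20/3 = -29/3 ≈ -9.6667)
P(v) = (-16 + v)/(2*v) (P(v) = (-16 + v)/((2*v)) = (-16 + v)*(1/(2*v)) = (-16 + v)/(2*v))
m(W) = -9 + W
O(q) = -7/2 + q (O(q) = q + (½)*(-16 + 2)/2 = q + (½)*(½)*(-14) = q - 7/2 = -7/2 + q)
277470/126533 + O(m(R))/(57564 - 1*168861) = 277470/126533 + (-7/2 + (-9 - 29/3))/(57564 - 1*168861) = 277470*(1/126533) + (-7/2 - 56/3)/(57564 - 168861) = 277470/126533 - 133/6/(-111297) = 277470/126533 - 133/6*(-1/111297) = 277470/126533 + 133/667782 = 185306300429/84496459806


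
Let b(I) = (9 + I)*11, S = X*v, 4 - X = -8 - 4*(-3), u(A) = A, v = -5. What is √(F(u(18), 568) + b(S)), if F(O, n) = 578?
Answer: √677 ≈ 26.019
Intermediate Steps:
X = 0 (X = 4 - (-8 - 4*(-3)) = 4 - (-8 + 12) = 4 - 1*4 = 4 - 4 = 0)
S = 0 (S = 0*(-5) = 0)
b(I) = 99 + 11*I
√(F(u(18), 568) + b(S)) = √(578 + (99 + 11*0)) = √(578 + (99 + 0)) = √(578 + 99) = √677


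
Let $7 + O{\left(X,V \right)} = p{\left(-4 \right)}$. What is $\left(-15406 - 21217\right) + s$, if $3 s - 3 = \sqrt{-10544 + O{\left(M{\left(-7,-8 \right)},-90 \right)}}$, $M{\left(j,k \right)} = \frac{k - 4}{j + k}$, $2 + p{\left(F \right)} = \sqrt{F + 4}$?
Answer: $-36622 + \frac{i \sqrt{10553}}{3} \approx -36622.0 + 34.243 i$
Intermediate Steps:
$p{\left(F \right)} = -2 + \sqrt{4 + F}$ ($p{\left(F \right)} = -2 + \sqrt{F + 4} = -2 + \sqrt{4 + F}$)
$M{\left(j,k \right)} = \frac{-4 + k}{j + k}$
$O{\left(X,V \right)} = -9$ ($O{\left(X,V \right)} = -7 - \left(2 - \sqrt{4 - 4}\right) = -7 - \left(2 - \sqrt{0}\right) = -7 + \left(-2 + 0\right) = -7 - 2 = -9$)
$s = 1 + \frac{i \sqrt{10553}}{3}$ ($s = 1 + \frac{\sqrt{-10544 - 9}}{3} = 1 + \frac{\sqrt{-10553}}{3} = 1 + \frac{i \sqrt{10553}}{3} \approx 1.0 + 34.243 i$)
$\left(-15406 - 21217\right) + s = \left(-15406 - 21217\right) + \left(1 + \frac{i \sqrt{10553}}{3}\right) = -36623 + \left(1 + \frac{i \sqrt{10553}}{3}\right) = -36622 + \frac{i \sqrt{10553}}{3}$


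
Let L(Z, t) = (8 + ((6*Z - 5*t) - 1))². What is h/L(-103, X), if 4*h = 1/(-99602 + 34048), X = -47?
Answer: -1/37071049216 ≈ -2.6975e-11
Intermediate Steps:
L(Z, t) = (7 - 5*t + 6*Z)² (L(Z, t) = (8 + ((-5*t + 6*Z) - 1))² = (8 + (-1 - 5*t + 6*Z))² = (7 - 5*t + 6*Z)²)
h = -1/262216 (h = 1/(4*(-99602 + 34048)) = (¼)/(-65554) = (¼)*(-1/65554) = -1/262216 ≈ -3.8136e-6)
h/L(-103, X) = -1/(262216*(7 - 5*(-47) + 6*(-103))²) = -1/(262216*(7 + 235 - 618)²) = -1/(262216*((-376)²)) = -1/262216/141376 = -1/262216*1/141376 = -1/37071049216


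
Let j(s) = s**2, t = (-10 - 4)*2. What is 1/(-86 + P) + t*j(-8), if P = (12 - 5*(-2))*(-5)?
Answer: -351233/196 ≈ -1792.0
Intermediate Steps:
P = -110 (P = (12 + 10)*(-5) = 22*(-5) = -110)
t = -28 (t = -14*2 = -28)
1/(-86 + P) + t*j(-8) = 1/(-86 - 110) - 28*(-8)**2 = 1/(-196) - 28*64 = -1/196 - 1792 = -351233/196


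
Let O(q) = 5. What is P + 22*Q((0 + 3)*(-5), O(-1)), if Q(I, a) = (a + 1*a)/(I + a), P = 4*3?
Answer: -10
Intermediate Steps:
P = 12
Q(I, a) = 2*a/(I + a) (Q(I, a) = (a + a)/(I + a) = (2*a)/(I + a) = 2*a/(I + a))
P + 22*Q((0 + 3)*(-5), O(-1)) = 12 + 22*(2*5/((0 + 3)*(-5) + 5)) = 12 + 22*(2*5/(3*(-5) + 5)) = 12 + 22*(2*5/(-15 + 5)) = 12 + 22*(2*5/(-10)) = 12 + 22*(2*5*(-1/10)) = 12 + 22*(-1) = 12 - 22 = -10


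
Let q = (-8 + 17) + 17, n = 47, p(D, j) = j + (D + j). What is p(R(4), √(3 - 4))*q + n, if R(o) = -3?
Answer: -31 + 52*I ≈ -31.0 + 52.0*I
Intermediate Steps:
p(D, j) = D + 2*j
q = 26 (q = 9 + 17 = 26)
p(R(4), √(3 - 4))*q + n = (-3 + 2*√(3 - 4))*26 + 47 = (-3 + 2*√(-1))*26 + 47 = (-3 + 2*I)*26 + 47 = (-78 + 52*I) + 47 = -31 + 52*I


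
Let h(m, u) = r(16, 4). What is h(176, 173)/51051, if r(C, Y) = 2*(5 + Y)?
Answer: 6/17017 ≈ 0.00035259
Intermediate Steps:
r(C, Y) = 10 + 2*Y
h(m, u) = 18 (h(m, u) = 10 + 2*4 = 10 + 8 = 18)
h(176, 173)/51051 = 18/51051 = 18*(1/51051) = 6/17017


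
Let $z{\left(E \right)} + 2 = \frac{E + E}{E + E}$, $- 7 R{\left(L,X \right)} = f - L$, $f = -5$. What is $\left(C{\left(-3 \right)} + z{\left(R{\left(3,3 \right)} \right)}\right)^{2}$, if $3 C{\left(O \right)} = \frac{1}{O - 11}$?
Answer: $\frac{1849}{1764} \approx 1.0482$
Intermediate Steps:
$R{\left(L,X \right)} = \frac{5}{7} + \frac{L}{7}$ ($R{\left(L,X \right)} = - \frac{-5 - L}{7} = \frac{5}{7} + \frac{L}{7}$)
$C{\left(O \right)} = \frac{1}{3 \left(-11 + O\right)}$ ($C{\left(O \right)} = \frac{1}{3 \left(O - 11\right)} = \frac{1}{3 \left(-11 + O\right)}$)
$z{\left(E \right)} = -1$ ($z{\left(E \right)} = -2 + \frac{E + E}{E + E} = -2 + \frac{2 E}{2 E} = -2 + 2 E \frac{1}{2 E} = -2 + 1 = -1$)
$\left(C{\left(-3 \right)} + z{\left(R{\left(3,3 \right)} \right)}\right)^{2} = \left(\frac{1}{3 \left(-11 - 3\right)} - 1\right)^{2} = \left(\frac{1}{3 \left(-14\right)} - 1\right)^{2} = \left(\frac{1}{3} \left(- \frac{1}{14}\right) - 1\right)^{2} = \left(- \frac{1}{42} - 1\right)^{2} = \left(- \frac{43}{42}\right)^{2} = \frac{1849}{1764}$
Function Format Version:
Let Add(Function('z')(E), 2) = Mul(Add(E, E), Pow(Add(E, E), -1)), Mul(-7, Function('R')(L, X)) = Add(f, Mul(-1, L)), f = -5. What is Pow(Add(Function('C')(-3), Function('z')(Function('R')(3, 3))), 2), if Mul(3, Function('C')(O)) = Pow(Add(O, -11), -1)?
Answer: Rational(1849, 1764) ≈ 1.0482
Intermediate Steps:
Function('R')(L, X) = Add(Rational(5, 7), Mul(Rational(1, 7), L)) (Function('R')(L, X) = Mul(Rational(-1, 7), Add(-5, Mul(-1, L))) = Add(Rational(5, 7), Mul(Rational(1, 7), L)))
Function('C')(O) = Mul(Rational(1, 3), Pow(Add(-11, O), -1)) (Function('C')(O) = Mul(Rational(1, 3), Pow(Add(O, -11), -1)) = Mul(Rational(1, 3), Pow(Add(-11, O), -1)))
Function('z')(E) = -1 (Function('z')(E) = Add(-2, Mul(Add(E, E), Pow(Add(E, E), -1))) = Add(-2, Mul(Mul(2, E), Pow(Mul(2, E), -1))) = Add(-2, Mul(Mul(2, E), Mul(Rational(1, 2), Pow(E, -1)))) = Add(-2, 1) = -1)
Pow(Add(Function('C')(-3), Function('z')(Function('R')(3, 3))), 2) = Pow(Add(Mul(Rational(1, 3), Pow(Add(-11, -3), -1)), -1), 2) = Pow(Add(Mul(Rational(1, 3), Pow(-14, -1)), -1), 2) = Pow(Add(Mul(Rational(1, 3), Rational(-1, 14)), -1), 2) = Pow(Add(Rational(-1, 42), -1), 2) = Pow(Rational(-43, 42), 2) = Rational(1849, 1764)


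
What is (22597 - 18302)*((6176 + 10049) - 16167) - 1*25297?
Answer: 223813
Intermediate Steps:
(22597 - 18302)*((6176 + 10049) - 16167) - 1*25297 = 4295*(16225 - 16167) - 25297 = 4295*58 - 25297 = 249110 - 25297 = 223813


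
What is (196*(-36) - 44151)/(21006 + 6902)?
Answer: -51207/27908 ≈ -1.8349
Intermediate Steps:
(196*(-36) - 44151)/(21006 + 6902) = (-7056 - 44151)/27908 = -51207*1/27908 = -51207/27908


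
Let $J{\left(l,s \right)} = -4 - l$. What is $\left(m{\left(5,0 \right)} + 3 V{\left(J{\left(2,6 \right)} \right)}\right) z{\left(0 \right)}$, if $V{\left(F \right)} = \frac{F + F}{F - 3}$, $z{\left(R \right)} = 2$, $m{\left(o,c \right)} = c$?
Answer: $8$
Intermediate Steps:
$V{\left(F \right)} = \frac{2 F}{-3 + F}$
$\left(m{\left(5,0 \right)} + 3 V{\left(J{\left(2,6 \right)} \right)}\right) z{\left(0 \right)} = \left(0 + 3 \frac{2 \left(-4 - 2\right)}{-3 - 6}\right) 2 = \left(0 + 3 \cdot 2 \left(-6\right) \frac{1}{-3 - 6}\right) 2 = \left(0 + 3 \cdot 2 \left(-6\right) \frac{1}{-9}\right) 2 = \left(0 + 3 \cdot 2 \left(-6\right) \left(- \frac{1}{9}\right)\right) 2 = \left(0 + 3 \cdot \frac{4}{3}\right) 2 = \left(0 + 4\right) 2 = 4 \cdot 2 = 8$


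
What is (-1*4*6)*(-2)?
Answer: 48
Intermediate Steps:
(-1*4*6)*(-2) = -4*6*(-2) = -24*(-2) = 48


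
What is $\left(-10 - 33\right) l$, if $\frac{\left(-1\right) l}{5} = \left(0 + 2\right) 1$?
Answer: $430$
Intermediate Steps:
$l = -10$ ($l = - 5 \left(0 + 2\right) 1 = - 5 \cdot 2 \cdot 1 = \left(-5\right) 2 = -10$)
$\left(-10 - 33\right) l = \left(-10 - 33\right) \left(-10\right) = \left(-43\right) \left(-10\right) = 430$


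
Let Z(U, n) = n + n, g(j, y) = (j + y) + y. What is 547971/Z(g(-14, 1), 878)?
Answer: 547971/1756 ≈ 312.06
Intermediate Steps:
g(j, y) = j + 2*y
Z(U, n) = 2*n
547971/Z(g(-14, 1), 878) = 547971/((2*878)) = 547971/1756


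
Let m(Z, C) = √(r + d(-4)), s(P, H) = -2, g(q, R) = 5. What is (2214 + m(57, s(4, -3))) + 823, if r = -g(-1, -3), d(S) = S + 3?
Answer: 3037 + I*√6 ≈ 3037.0 + 2.4495*I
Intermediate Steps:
d(S) = 3 + S
r = -5 (r = -1*5 = -5)
m(Z, C) = I*√6 (m(Z, C) = √(-5 + (3 - 4)) = √(-5 - 1) = √(-6) = I*√6)
(2214 + m(57, s(4, -3))) + 823 = (2214 + I*√6) + 823 = 3037 + I*√6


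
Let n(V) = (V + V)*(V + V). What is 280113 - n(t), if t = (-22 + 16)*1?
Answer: 279969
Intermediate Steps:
t = -6 (t = -6*1 = -6)
n(V) = 4*V**2 (n(V) = (2*V)*(2*V) = 4*V**2)
280113 - n(t) = 280113 - 4*(-6)**2 = 280113 - 4*36 = 280113 - 1*144 = 280113 - 144 = 279969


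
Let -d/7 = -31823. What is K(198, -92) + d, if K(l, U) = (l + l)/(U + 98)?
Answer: 222827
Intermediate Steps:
d = 222761 (d = -7*(-31823) = 222761)
K(l, U) = 2*l/(98 + U) (K(l, U) = (2*l)/(98 + U) = 2*l/(98 + U))
K(198, -92) + d = 2*198/(98 - 92) + 222761 = 2*198/6 + 222761 = 2*198*(1/6) + 222761 = 66 + 222761 = 222827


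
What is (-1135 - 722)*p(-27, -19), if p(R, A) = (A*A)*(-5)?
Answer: 3351885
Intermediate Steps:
p(R, A) = -5*A² (p(R, A) = A²*(-5) = -5*A²)
(-1135 - 722)*p(-27, -19) = (-1135 - 722)*(-5*(-19)²) = -(-9285)*361 = -1857*(-1805) = 3351885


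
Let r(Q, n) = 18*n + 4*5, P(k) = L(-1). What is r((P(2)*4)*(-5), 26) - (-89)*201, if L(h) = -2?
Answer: 18377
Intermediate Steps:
P(k) = -2
r(Q, n) = 20 + 18*n (r(Q, n) = 18*n + 20 = 20 + 18*n)
r((P(2)*4)*(-5), 26) - (-89)*201 = (20 + 18*26) - (-89)*201 = (20 + 468) - 1*(-17889) = 488 + 17889 = 18377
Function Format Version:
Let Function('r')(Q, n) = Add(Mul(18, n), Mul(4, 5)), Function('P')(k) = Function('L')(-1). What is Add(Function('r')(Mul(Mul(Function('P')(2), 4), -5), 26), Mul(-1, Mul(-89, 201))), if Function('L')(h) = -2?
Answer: 18377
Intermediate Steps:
Function('P')(k) = -2
Function('r')(Q, n) = Add(20, Mul(18, n)) (Function('r')(Q, n) = Add(Mul(18, n), 20) = Add(20, Mul(18, n)))
Add(Function('r')(Mul(Mul(Function('P')(2), 4), -5), 26), Mul(-1, Mul(-89, 201))) = Add(Add(20, Mul(18, 26)), Mul(-1, Mul(-89, 201))) = Add(Add(20, 468), Mul(-1, -17889)) = Add(488, 17889) = 18377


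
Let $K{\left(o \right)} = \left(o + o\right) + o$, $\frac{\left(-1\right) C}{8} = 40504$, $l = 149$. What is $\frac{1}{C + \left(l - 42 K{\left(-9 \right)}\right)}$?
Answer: $- \frac{1}{322749} \approx -3.0984 \cdot 10^{-6}$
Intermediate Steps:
$C = -324032$ ($C = \left(-8\right) 40504 = -324032$)
$K{\left(o \right)} = 3 o$ ($K{\left(o \right)} = 2 o + o = 3 o$)
$\frac{1}{C + \left(l - 42 K{\left(-9 \right)}\right)} = \frac{1}{-324032 - \left(-149 + 42 \cdot 3 \left(-9\right)\right)} = \frac{1}{-324032 + \left(149 - -1134\right)} = \frac{1}{-324032 + \left(149 + 1134\right)} = \frac{1}{-324032 + 1283} = \frac{1}{-322749} = - \frac{1}{322749}$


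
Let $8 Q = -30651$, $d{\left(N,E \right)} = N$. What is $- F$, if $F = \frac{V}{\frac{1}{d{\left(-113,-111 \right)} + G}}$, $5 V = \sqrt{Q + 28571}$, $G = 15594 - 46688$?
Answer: $\frac{31207 \sqrt{395834}}{20} \approx 9.817 \cdot 10^{5}$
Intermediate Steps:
$G = -31094$ ($G = 15594 - 46688 = -31094$)
$Q = - \frac{30651}{8}$ ($Q = \frac{1}{8} \left(-30651\right) = - \frac{30651}{8} \approx -3831.4$)
$V = \frac{\sqrt{395834}}{20}$ ($V = \frac{\sqrt{- \frac{30651}{8} + 28571}}{5} = \frac{\sqrt{\frac{197917}{8}}}{5} = \frac{\frac{1}{4} \sqrt{395834}}{5} = \frac{\sqrt{395834}}{20} \approx 31.458$)
$F = - \frac{31207 \sqrt{395834}}{20}$ ($F = \frac{\frac{1}{20} \sqrt{395834}}{\frac{1}{-113 - 31094}} = \frac{\frac{1}{20} \sqrt{395834}}{\frac{1}{-31207}} = \frac{\frac{1}{20} \sqrt{395834}}{- \frac{1}{31207}} = \frac{\sqrt{395834}}{20} \left(-31207\right) = - \frac{31207 \sqrt{395834}}{20} \approx -9.817 \cdot 10^{5}$)
$- F = - \frac{\left(-31207\right) \sqrt{395834}}{20} = \frac{31207 \sqrt{395834}}{20}$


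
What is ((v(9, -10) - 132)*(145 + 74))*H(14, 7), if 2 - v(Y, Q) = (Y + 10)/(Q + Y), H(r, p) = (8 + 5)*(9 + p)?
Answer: -5056272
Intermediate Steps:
H(r, p) = 117 + 13*p (H(r, p) = 13*(9 + p) = 117 + 13*p)
v(Y, Q) = 2 - (10 + Y)/(Q + Y) (v(Y, Q) = 2 - (Y + 10)/(Q + Y) = 2 - (10 + Y)/(Q + Y))
((v(9, -10) - 132)*(145 + 74))*H(14, 7) = (((-10 + 9 + 2*(-10))/(-10 + 9) - 132)*(145 + 74))*(117 + 13*7) = (((-10 + 9 - 20)/(-1) - 132)*219)*(117 + 91) = ((-1*(-21) - 132)*219)*208 = ((21 - 132)*219)*208 = -111*219*208 = -24309*208 = -5056272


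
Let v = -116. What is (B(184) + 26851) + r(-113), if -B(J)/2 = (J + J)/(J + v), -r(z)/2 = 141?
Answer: 451489/17 ≈ 26558.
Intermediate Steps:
r(z) = -282 (r(z) = -2*141 = -282)
B(J) = -4*J/(-116 + J) (B(J) = -2*(J + J)/(J - 116) = -2*2*J/(-116 + J) = -4*J/(-116 + J))
(B(184) + 26851) + r(-113) = (-4*184/(-116 + 184) + 26851) - 282 = (-4*184/68 + 26851) - 282 = (-4*184*1/68 + 26851) - 282 = (-184/17 + 26851) - 282 = 456283/17 - 282 = 451489/17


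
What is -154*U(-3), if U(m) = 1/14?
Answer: -11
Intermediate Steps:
U(m) = 1/14
-154*U(-3) = -154*1/14 = -11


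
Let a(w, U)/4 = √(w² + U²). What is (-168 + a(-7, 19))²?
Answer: 34784 - 1344*√410 ≈ 7570.1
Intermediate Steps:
a(w, U) = 4*√(U² + w²) (a(w, U) = 4*√(w² + U²) = 4*√(U² + w²))
(-168 + a(-7, 19))² = (-168 + 4*√(19² + (-7)²))² = (-168 + 4*√(361 + 49))² = (-168 + 4*√410)²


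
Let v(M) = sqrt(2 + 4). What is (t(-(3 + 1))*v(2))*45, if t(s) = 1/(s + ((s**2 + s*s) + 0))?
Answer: 45*sqrt(6)/28 ≈ 3.9367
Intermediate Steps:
v(M) = sqrt(6)
t(s) = 1/(s + 2*s**2) (t(s) = 1/(s + ((s**2 + s**2) + 0)) = 1/(s + (2*s**2 + 0)) = 1/(s + 2*s**2))
(t(-(3 + 1))*v(2))*45 = ((1/(((-(3 + 1)))*(1 + 2*(-(3 + 1)))))*sqrt(6))*45 = ((1/(((-1*4))*(1 + 2*(-1*4))))*sqrt(6))*45 = ((1/((-4)*(1 + 2*(-4))))*sqrt(6))*45 = ((-1/(4*(1 - 8)))*sqrt(6))*45 = ((-1/4/(-7))*sqrt(6))*45 = ((-1/4*(-1/7))*sqrt(6))*45 = (sqrt(6)/28)*45 = 45*sqrt(6)/28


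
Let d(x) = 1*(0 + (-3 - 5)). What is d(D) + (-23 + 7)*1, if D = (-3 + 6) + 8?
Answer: -24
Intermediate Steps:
D = 11 (D = 3 + 8 = 11)
d(x) = -8 (d(x) = 1*(0 - 8) = 1*(-8) = -8)
d(D) + (-23 + 7)*1 = -8 + (-23 + 7)*1 = -8 - 16*1 = -8 - 16 = -24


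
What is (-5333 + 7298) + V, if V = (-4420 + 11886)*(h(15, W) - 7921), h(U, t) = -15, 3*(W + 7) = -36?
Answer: -59248211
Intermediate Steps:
W = -19 (W = -7 + (1/3)*(-36) = -7 - 12 = -19)
V = -59250176 (V = (-4420 + 11886)*(-15 - 7921) = 7466*(-7936) = -59250176)
(-5333 + 7298) + V = (-5333 + 7298) - 59250176 = 1965 - 59250176 = -59248211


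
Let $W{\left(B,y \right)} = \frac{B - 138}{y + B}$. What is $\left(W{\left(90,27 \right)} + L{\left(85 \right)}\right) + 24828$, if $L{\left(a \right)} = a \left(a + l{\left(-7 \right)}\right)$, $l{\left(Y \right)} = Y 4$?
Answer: $\frac{1157231}{39} \approx 29673.0$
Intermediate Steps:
$l{\left(Y \right)} = 4 Y$
$L{\left(a \right)} = a \left(-28 + a\right)$ ($L{\left(a \right)} = a \left(a + 4 \left(-7\right)\right) = a \left(a - 28\right) = a \left(-28 + a\right)$)
$W{\left(B,y \right)} = \frac{-138 + B}{B + y}$
$\left(W{\left(90,27 \right)} + L{\left(85 \right)}\right) + 24828 = \left(\frac{-138 + 90}{90 + 27} + 85 \left(-28 + 85\right)\right) + 24828 = \left(\frac{1}{117} \left(-48\right) + 85 \cdot 57\right) + 24828 = \left(\frac{1}{117} \left(-48\right) + 4845\right) + 24828 = \left(- \frac{16}{39} + 4845\right) + 24828 = \frac{188939}{39} + 24828 = \frac{1157231}{39}$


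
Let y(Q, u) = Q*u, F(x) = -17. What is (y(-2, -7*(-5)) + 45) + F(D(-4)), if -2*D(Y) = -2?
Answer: -42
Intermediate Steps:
D(Y) = 1 (D(Y) = -½*(-2) = 1)
(y(-2, -7*(-5)) + 45) + F(D(-4)) = (-(-14)*(-5) + 45) - 17 = (-2*35 + 45) - 17 = (-70 + 45) - 17 = -25 - 17 = -42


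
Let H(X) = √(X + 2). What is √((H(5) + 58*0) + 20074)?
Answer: √(20074 + √7) ≈ 141.69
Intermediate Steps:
H(X) = √(2 + X)
√((H(5) + 58*0) + 20074) = √((√(2 + 5) + 58*0) + 20074) = √((√7 + 0) + 20074) = √(√7 + 20074) = √(20074 + √7)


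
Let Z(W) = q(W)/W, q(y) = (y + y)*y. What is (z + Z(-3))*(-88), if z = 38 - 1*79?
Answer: 4136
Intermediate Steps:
q(y) = 2*y**2 (q(y) = (2*y)*y = 2*y**2)
Z(W) = 2*W (Z(W) = (2*W**2)/W = 2*W)
z = -41 (z = 38 - 79 = -41)
(z + Z(-3))*(-88) = (-41 + 2*(-3))*(-88) = (-41 - 6)*(-88) = -47*(-88) = 4136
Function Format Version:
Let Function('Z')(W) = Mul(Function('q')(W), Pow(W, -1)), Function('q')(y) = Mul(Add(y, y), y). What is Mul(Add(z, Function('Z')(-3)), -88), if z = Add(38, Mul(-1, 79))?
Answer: 4136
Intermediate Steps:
Function('q')(y) = Mul(2, Pow(y, 2)) (Function('q')(y) = Mul(Mul(2, y), y) = Mul(2, Pow(y, 2)))
Function('Z')(W) = Mul(2, W) (Function('Z')(W) = Mul(Mul(2, Pow(W, 2)), Pow(W, -1)) = Mul(2, W))
z = -41 (z = Add(38, -79) = -41)
Mul(Add(z, Function('Z')(-3)), -88) = Mul(Add(-41, Mul(2, -3)), -88) = Mul(Add(-41, -6), -88) = Mul(-47, -88) = 4136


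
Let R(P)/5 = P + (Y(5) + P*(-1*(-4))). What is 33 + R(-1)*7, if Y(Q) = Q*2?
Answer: 208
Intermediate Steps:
Y(Q) = 2*Q
R(P) = 50 + 25*P (R(P) = 5*(P + (2*5 + P*(-1*(-4)))) = 5*(P + (10 + P*4)) = 5*(P + (10 + 4*P)) = 5*(10 + 5*P) = 50 + 25*P)
33 + R(-1)*7 = 33 + (50 + 25*(-1))*7 = 33 + (50 - 25)*7 = 33 + 25*7 = 33 + 175 = 208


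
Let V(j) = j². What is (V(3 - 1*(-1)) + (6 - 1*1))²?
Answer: 441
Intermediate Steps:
(V(3 - 1*(-1)) + (6 - 1*1))² = ((3 - 1*(-1))² + (6 - 1*1))² = ((3 + 1)² + (6 - 1))² = (4² + 5)² = (16 + 5)² = 21² = 441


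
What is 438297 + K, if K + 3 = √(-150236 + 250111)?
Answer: 438294 + 5*√3995 ≈ 4.3861e+5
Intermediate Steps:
K = -3 + 5*√3995 (K = -3 + √(-150236 + 250111) = -3 + √99875 = -3 + 5*√3995 ≈ 313.03)
438297 + K = 438297 + (-3 + 5*√3995) = 438294 + 5*√3995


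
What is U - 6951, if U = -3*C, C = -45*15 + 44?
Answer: -5058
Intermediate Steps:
C = -631 (C = -675 + 44 = -631)
U = 1893 (U = -3*(-631) = 1893)
U - 6951 = 1893 - 6951 = -5058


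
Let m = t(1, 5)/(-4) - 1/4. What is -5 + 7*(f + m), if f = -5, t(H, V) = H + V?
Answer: -209/4 ≈ -52.250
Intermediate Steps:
m = -7/4 (m = (1 + 5)/(-4) - 1/4 = 6*(-1/4) - 1*1/4 = -3/2 - 1/4 = -7/4 ≈ -1.7500)
-5 + 7*(f + m) = -5 + 7*(-5 - 7/4) = -5 + 7*(-27/4) = -5 - 189/4 = -209/4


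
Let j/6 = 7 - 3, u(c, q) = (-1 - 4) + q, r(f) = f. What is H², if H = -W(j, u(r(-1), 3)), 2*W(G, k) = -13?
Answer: 169/4 ≈ 42.250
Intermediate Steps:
u(c, q) = -5 + q
j = 24 (j = 6*(7 - 3) = 6*4 = 24)
W(G, k) = -13/2 (W(G, k) = (½)*(-13) = -13/2)
H = 13/2 (H = -1*(-13/2) = 13/2 ≈ 6.5000)
H² = (13/2)² = 169/4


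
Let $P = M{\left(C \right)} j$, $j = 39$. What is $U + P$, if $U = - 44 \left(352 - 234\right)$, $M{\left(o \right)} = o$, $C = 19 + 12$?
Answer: $-3983$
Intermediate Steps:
$C = 31$
$U = -5192$ ($U = \left(-44\right) 118 = -5192$)
$P = 1209$ ($P = 31 \cdot 39 = 1209$)
$U + P = -5192 + 1209 = -3983$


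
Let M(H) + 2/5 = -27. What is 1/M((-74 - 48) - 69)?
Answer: -5/137 ≈ -0.036496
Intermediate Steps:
M(H) = -137/5 (M(H) = -⅖ - 27 = -137/5)
1/M((-74 - 48) - 69) = 1/(-137/5) = -5/137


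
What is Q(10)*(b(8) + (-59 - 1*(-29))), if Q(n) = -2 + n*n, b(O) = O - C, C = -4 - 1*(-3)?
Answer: -2058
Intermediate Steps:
C = -1 (C = -4 + 3 = -1)
b(O) = 1 + O (b(O) = O - 1*(-1) = O + 1 = 1 + O)
Q(n) = -2 + n²
Q(10)*(b(8) + (-59 - 1*(-29))) = (-2 + 10²)*((1 + 8) + (-59 - 1*(-29))) = (-2 + 100)*(9 + (-59 + 29)) = 98*(9 - 30) = 98*(-21) = -2058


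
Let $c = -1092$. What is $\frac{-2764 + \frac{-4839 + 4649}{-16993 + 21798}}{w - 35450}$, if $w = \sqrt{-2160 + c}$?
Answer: $\frac{23540944725}{301923556918} + \frac{1328121 i \sqrt{813}}{301923556918} \approx 0.07797 + 0.00012543 i$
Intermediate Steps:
$w = 2 i \sqrt{813}$ ($w = \sqrt{-2160 - 1092} = \sqrt{-3252} = 2 i \sqrt{813} \approx 57.026 i$)
$\frac{-2764 + \frac{-4839 + 4649}{-16993 + 21798}}{w - 35450} = \frac{-2764 + \frac{-4839 + 4649}{-16993 + 21798}}{2 i \sqrt{813} - 35450} = \frac{-2764 - \frac{190}{4805}}{-35450 + 2 i \sqrt{813}} = \frac{-2764 - \frac{38}{961}}{-35450 + 2 i \sqrt{813}} = - \frac{2656242}{961 \left(-35450 + 2 i \sqrt{813}\right)}$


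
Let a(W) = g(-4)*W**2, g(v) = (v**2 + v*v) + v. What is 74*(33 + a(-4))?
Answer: 35594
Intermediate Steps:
g(v) = v + 2*v**2 (g(v) = (v**2 + v**2) + v = 2*v**2 + v = v + 2*v**2)
a(W) = 28*W**2 (a(W) = (-4*(1 + 2*(-4)))*W**2 = (-4*(1 - 8))*W**2 = (-4*(-7))*W**2 = 28*W**2)
74*(33 + a(-4)) = 74*(33 + 28*(-4)**2) = 74*(33 + 28*16) = 74*(33 + 448) = 74*481 = 35594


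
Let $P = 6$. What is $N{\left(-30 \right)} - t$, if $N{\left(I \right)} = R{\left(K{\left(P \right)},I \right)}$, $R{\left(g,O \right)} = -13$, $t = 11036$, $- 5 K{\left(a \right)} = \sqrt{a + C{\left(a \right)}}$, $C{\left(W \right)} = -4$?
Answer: $-11049$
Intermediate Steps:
$K{\left(a \right)} = - \frac{\sqrt{-4 + a}}{5}$ ($K{\left(a \right)} = - \frac{\sqrt{a - 4}}{5} = - \frac{\sqrt{-4 + a}}{5}$)
$N{\left(I \right)} = -13$
$N{\left(-30 \right)} - t = -13 - 11036 = -11049$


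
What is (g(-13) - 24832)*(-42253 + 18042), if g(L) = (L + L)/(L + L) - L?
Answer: 600868598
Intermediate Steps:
g(L) = 1 - L (g(L) = (2*L)/((2*L)) - L = (2*L)*(1/(2*L)) - L = 1 - L)
(g(-13) - 24832)*(-42253 + 18042) = ((1 - 1*(-13)) - 24832)*(-42253 + 18042) = ((1 + 13) - 24832)*(-24211) = (14 - 24832)*(-24211) = -24818*(-24211) = 600868598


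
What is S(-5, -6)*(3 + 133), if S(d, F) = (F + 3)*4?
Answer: -1632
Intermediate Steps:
S(d, F) = 12 + 4*F (S(d, F) = (3 + F)*4 = 12 + 4*F)
S(-5, -6)*(3 + 133) = (12 + 4*(-6))*(3 + 133) = (12 - 24)*136 = -12*136 = -1632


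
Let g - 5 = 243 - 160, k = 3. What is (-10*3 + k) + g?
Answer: 61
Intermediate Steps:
g = 88 (g = 5 + (243 - 160) = 5 + 83 = 88)
(-10*3 + k) + g = (-10*3 + 3) + 88 = (-30 + 3) + 88 = -27 + 88 = 61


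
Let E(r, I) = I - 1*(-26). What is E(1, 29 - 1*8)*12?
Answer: 564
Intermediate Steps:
E(r, I) = 26 + I (E(r, I) = I + 26 = 26 + I)
E(1, 29 - 1*8)*12 = (26 + (29 - 1*8))*12 = (26 + (29 - 8))*12 = (26 + 21)*12 = 47*12 = 564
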